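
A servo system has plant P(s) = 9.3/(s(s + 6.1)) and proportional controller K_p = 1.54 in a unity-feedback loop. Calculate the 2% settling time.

Closed-loop characteristic equation: s² + 6.1s + 14.32 = 0, so ω_n = 3.784 rad/s and ζ = 6.1/(2·3.784) = 0.8059.
2% settling time T_s ≈ 4/(ζω_n) = 4/3.05 = 1.31 s.

T_s ≈ 1.31 s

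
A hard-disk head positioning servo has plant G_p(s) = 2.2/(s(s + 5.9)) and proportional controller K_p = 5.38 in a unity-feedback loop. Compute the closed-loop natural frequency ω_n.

ω_n = 3.44 rad/s

With unity feedback the closed-loop characteristic equation is s² + 5.9s + 5.38·2.2 = s² + 5.9s + 11.84 = 0.
So ω_n² = 11.84 ⇒ ω_n = 3.44 rad/s, and ζ = 5.9/(2ω_n) = 0.857.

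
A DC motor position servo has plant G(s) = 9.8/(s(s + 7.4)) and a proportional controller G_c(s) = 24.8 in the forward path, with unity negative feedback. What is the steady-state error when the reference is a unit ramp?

The loop has one pole at the origin (type 1). Velocity error constant K_v = lim_{s→0} s·G_c(s)G(s) = 24.8·9.8/7.4 = 32.84.
Steady-state error to a unit ramp: e_ss = 1/K_v = 0.0304.

0.0304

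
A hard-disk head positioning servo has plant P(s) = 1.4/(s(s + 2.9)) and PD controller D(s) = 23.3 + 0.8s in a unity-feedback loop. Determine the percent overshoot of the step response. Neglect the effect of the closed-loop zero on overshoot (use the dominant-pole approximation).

30.7%

Forward path: (23.3 + 0.8s)·1.4/(s(s+2.9)). The closed-loop characteristic equation is s² + (2.9 + 1.4·0.8)s + 1.4·23.3 = 0.
That is s² + 4.02s + 32.62 = 0, so ω_n = 5.711 rad/s and ζ = 4.02/(2·5.711) = 0.3519.
%OS = 100·exp(−πζ/√(1−ζ²)) = 30.7%.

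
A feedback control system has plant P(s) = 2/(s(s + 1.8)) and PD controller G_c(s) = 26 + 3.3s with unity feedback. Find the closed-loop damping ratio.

Forward path: (26 + 3.3s)·2/(s(s+1.8)). The closed-loop characteristic equation is s² + (1.8 + 2·3.3)s + 2·26 = 0.
That is s² + 8.4s + 52 = 0, so ω_n = 7.211 rad/s and ζ = 8.4/(2·7.211) = 0.5824.

ζ = 0.582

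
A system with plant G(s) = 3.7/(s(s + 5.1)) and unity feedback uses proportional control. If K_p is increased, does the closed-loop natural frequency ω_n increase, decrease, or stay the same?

ω_n = √(3.7·K_p), which grows with K_p.

increase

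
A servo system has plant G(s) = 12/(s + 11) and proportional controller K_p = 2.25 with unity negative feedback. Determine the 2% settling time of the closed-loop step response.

Closed-loop transfer function: T(s) = K_p·G(s)/(1 + K_p·G(s)) = 27/(s + 11 + 27) = 27/(s + 38).
Time constant τ = 1/38 = 0.02632 s, so the 2% settling time is about 4τ = 0.105 s.

T_s ≈ 0.105 s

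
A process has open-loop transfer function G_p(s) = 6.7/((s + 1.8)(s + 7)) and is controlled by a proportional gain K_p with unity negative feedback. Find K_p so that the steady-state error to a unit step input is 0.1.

For a type-0 loop with proportional control, e_ss = 1/(1 + K_p·G_p(0)).
G_p(0) = 0.5317. Require 1/(1 + K_p·0.5317) = 0.1, so 1 + 0.5317·K_p = 10.
K_p = (10 − 1)/0.5317 = 16.9.

K_p = 16.9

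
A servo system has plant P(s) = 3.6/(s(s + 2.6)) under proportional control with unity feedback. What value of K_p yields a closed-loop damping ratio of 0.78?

Closed-loop characteristic equation: s² + 2.6s + K_p·3.6 = 0.
So ω_n = √(3.6K_p) and 2ζω_n = 2.6, giving ζ = 2.6/(2√(3.6K_p)).
Setting ζ = 0.78: √(3.6K_p) = 2.6/(2·0.78) = 1.667, so K_p = 2.778/3.6 = 0.772.

K_p = 0.772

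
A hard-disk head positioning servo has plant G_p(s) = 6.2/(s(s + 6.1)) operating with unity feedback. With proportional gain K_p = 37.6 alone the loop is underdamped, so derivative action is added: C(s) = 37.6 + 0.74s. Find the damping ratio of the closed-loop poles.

Forward path: (37.6 + 0.74s)·6.2/(s(s+6.1)). The closed-loop characteristic equation is s² + (6.1 + 6.2·0.74)s + 6.2·37.6 = 0.
That is s² + 10.69s + 233.1 = 0, so ω_n = 15.27 rad/s and ζ = 10.69/(2·15.27) = 0.35.

ζ = 0.35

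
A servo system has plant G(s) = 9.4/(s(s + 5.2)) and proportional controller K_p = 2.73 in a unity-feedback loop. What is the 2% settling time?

T_s ≈ 1.54 s

Closed-loop characteristic equation: s² + 5.2s + 25.66 = 0, so ω_n = 5.066 rad/s and ζ = 5.2/(2·5.066) = 0.5132.
2% settling time T_s ≈ 4/(ζω_n) = 4/2.6 = 1.54 s.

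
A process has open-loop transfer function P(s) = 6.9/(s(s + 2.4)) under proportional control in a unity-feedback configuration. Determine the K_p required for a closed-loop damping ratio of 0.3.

Closed-loop characteristic equation: s² + 2.4s + K_p·6.9 = 0.
So ω_n = √(6.9K_p) and 2ζω_n = 2.4, giving ζ = 2.4/(2√(6.9K_p)).
Setting ζ = 0.3: √(6.9K_p) = 2.4/(2·0.3) = 4, so K_p = 16/6.9 = 2.32.

K_p = 2.32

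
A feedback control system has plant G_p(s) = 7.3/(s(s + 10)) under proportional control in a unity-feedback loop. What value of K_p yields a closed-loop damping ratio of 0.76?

Closed-loop characteristic equation: s² + 10s + K_p·7.3 = 0.
So ω_n = √(7.3K_p) and 2ζω_n = 10, giving ζ = 10/(2√(7.3K_p)).
Setting ζ = 0.76: √(7.3K_p) = 10/(2·0.76) = 6.579, so K_p = 43.28/7.3 = 5.93.

K_p = 5.93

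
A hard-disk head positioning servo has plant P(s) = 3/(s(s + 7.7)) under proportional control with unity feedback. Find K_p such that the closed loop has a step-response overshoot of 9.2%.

K_p = 13.5

From %OS = 100·exp(−πζ/√(1−ζ²)) = 9.2%, ζ = −ln(0.092)/√(π²+ln²(0.092)) = 0.6048.
Characteristic equation s² + 7.7s + 3K_p = 0 gives ζ = 7.7/(2√(3K_p)).
Setting ζ = 0.6048: √(3K_p) = 7.7/(2·0.6048) = 6.366, so K_p = 40.52/3 = 13.5.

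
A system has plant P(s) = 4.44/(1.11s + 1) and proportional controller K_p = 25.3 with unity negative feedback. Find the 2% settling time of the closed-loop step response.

Closed loop: T(s) = K_p·P/(1+K_p·P) = 112.3/(1.11s + 1 + 112.3), with pole at s = −(1 + 112.3)/1.11 = −102.1.
τ = 1/102.1 = 0.009794 s, so 2% settling time ≈ 4τ = 0.0392 s.

T_s ≈ 0.0392 s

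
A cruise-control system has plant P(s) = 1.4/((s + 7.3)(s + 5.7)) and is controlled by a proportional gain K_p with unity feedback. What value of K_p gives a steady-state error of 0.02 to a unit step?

K_p = 1460

The loop is type 0, so e_ss(step) = 1/(1 + K_pos) with K_pos = K_p·P(0).
P(0) = 0.03365. Require 1/(1 + K_p·0.03365) = 0.02, so 1 + 0.03365·K_p = 50.
K_p = (50 − 1)/0.03365 = 1460.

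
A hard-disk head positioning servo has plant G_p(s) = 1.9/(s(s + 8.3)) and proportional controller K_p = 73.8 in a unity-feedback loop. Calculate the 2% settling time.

T_s ≈ 0.964 s

From 1 + K_pG_p(s) = 0: s² + 8.3s + 140.2 = 0 ⇒ ω_n = 11.84, ζ = 0.3505.
2% settling time T_s ≈ 4/(ζω_n) = 4/4.15 = 0.964 s.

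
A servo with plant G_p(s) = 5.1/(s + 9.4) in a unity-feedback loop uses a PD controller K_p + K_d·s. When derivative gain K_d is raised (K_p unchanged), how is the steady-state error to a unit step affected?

At s = 0 the derivative term contributes nothing: C(0) = K_p regardless of K_d, so K_pos = K_p·G_p(0) and e_ss are unchanged.

unchanged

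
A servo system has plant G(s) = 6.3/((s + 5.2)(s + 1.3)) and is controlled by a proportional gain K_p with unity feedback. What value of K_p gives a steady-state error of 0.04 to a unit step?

K_p = 25.8

Steady-state error for a unit step on this type-0 loop is 1/(1 + K_p·G(0)).
G(0) = 0.932. Require 1/(1 + K_p·0.932) = 0.04, so 1 + 0.932·K_p = 25.
K_p = (25 − 1)/0.932 = 25.8.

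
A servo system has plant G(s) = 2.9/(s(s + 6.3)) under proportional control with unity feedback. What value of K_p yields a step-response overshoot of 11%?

K_p = 10.4

From %OS = 100·exp(−πζ/√(1−ζ²)) = 11%, ζ = −ln(0.11)/√(π²+ln²(0.11)) = 0.5749.
Characteristic equation s² + 6.3s + 2.9K_p = 0 gives ζ = 6.3/(2√(2.9K_p)).
Setting ζ = 0.5749: √(2.9K_p) = 6.3/(2·0.5749) = 5.479, so K_p = 30.02/2.9 = 10.4.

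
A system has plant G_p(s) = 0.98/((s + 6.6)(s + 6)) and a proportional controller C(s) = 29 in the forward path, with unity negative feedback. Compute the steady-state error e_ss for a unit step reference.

The loop is type 0. Static position error constant K_pos = C(0)·G_p(0) = 29·0.02475 = 0.7177.
Steady-state error to a unit step: e_ss = 1/(1+K_pos) = 1/1.718 = 0.582.

0.582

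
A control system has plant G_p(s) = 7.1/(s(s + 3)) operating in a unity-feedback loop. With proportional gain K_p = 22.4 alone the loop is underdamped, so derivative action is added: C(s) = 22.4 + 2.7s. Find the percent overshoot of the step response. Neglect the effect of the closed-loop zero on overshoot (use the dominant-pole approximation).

0.305%

Forward path: (22.4 + 2.7s)·7.1/(s(s+3)). The closed-loop characteristic equation is s² + (3 + 7.1·2.7)s + 7.1·22.4 = 0.
That is s² + 22.17s + 159 = 0, so ω_n = 12.61 rad/s and ζ = 22.17/(2·12.61) = 0.879.
%OS = 100·exp(−πζ/√(1−ζ²)) = 0.305%.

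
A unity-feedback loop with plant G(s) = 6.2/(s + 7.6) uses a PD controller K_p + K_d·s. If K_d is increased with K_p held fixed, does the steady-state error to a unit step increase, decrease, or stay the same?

unchanged

At s = 0 the derivative term contributes nothing: C(0) = K_p regardless of K_d, so K_pos = K_p·G(0) and e_ss are unchanged.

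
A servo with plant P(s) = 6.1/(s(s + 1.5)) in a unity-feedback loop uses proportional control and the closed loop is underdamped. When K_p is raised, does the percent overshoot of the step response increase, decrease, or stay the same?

Characteristic equation s² + 1.5s + K_p·6.1 = 0: raising K_p raises ω_n while 2ζω_n = 1.5 is fixed, so ζ falls and overshoot grows.

increase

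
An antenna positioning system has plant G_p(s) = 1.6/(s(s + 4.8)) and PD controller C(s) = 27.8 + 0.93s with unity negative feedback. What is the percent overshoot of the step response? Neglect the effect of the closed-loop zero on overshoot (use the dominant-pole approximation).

18.7%

Forward path: (27.8 + 0.93s)·1.6/(s(s+4.8)). The closed-loop characteristic equation is s² + (4.8 + 1.6·0.93)s + 1.6·27.8 = 0.
That is s² + 6.288s + 44.48 = 0, so ω_n = 6.669 rad/s and ζ = 6.288/(2·6.669) = 0.4714.
%OS = 100·exp(−πζ/√(1−ζ²)) = 18.7%.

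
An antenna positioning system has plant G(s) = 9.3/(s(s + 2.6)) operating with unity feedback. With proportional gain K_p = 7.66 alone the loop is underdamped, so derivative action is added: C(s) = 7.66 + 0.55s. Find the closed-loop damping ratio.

Forward path: (7.66 + 0.55s)·9.3/(s(s+2.6)). The closed-loop characteristic equation is s² + (2.6 + 9.3·0.55)s + 9.3·7.66 = 0.
That is s² + 7.715s + 71.24 = 0, so ω_n = 8.44 rad/s and ζ = 7.715/(2·8.44) = 0.457.

ζ = 0.457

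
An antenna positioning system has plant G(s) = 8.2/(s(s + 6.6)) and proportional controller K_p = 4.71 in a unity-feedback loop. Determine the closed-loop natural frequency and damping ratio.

ω_n = 6.21 rad/s, ζ = 0.531

With unity feedback the closed-loop characteristic equation is s² + 6.6s + 4.71·8.2 = s² + 6.6s + 38.62 = 0.
Matching s² + 2ζω_n s + ω_n²: ω_n = √38.62 = 6.215 rad/s and 2ζω_n = 6.6, so ζ = 6.6/(2·6.215) = 0.531.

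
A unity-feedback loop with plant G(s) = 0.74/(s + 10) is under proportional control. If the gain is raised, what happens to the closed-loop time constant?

The closed-loop bandwidth 10+K_p·0.74 grows with K_p, so τ shrinks.

decrease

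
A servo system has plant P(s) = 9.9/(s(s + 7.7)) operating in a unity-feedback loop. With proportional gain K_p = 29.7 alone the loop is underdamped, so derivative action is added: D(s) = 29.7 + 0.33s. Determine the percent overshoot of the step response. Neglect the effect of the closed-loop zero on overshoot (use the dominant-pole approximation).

34.6%

Forward path: (29.7 + 0.33s)·9.9/(s(s+7.7)). The closed-loop characteristic equation is s² + (7.7 + 9.9·0.33)s + 9.9·29.7 = 0.
That is s² + 10.97s + 294 = 0, so ω_n = 17.15 rad/s and ζ = 10.97/(2·17.15) = 0.3198.
%OS = 100·exp(−πζ/√(1−ζ²)) = 34.6%.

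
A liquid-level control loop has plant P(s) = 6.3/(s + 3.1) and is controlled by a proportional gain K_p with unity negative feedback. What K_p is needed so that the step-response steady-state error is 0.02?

K_p = 24.1

For a type-0 loop with proportional control, e_ss = 1/(1 + K_p·P(0)).
P(0) = 2.032. Require 1/(1 + K_p·2.032) = 0.02, so 1 + 2.032·K_p = 50.
K_p = (50 − 1)/2.032 = 24.1.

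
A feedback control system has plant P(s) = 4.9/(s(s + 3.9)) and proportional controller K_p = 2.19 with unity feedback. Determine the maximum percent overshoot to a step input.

The closed-loop denominator s² + 3.9s + 10.73 gives ω_n = √10.73 = 3.276 and ζ = 3.9/(2ω_n) = 0.5953.
%OS = 100·exp(−πζ/√(1−ζ²)) = 100·exp(−π·0.5953/√0.6457) = 9.76%.

9.76%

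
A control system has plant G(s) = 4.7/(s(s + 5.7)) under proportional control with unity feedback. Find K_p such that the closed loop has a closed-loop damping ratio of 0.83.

Closed-loop characteristic equation: s² + 5.7s + K_p·4.7 = 0.
So ω_n = √(4.7K_p) and 2ζω_n = 5.7, giving ζ = 5.7/(2√(4.7K_p)).
Setting ζ = 0.83: √(4.7K_p) = 5.7/(2·0.83) = 3.434, so K_p = 11.79/4.7 = 2.51.

K_p = 2.51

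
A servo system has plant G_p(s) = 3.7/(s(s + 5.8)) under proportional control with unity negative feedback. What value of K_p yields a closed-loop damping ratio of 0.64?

Closed-loop characteristic equation: s² + 5.8s + K_p·3.7 = 0.
So ω_n = √(3.7K_p) and 2ζω_n = 5.8, giving ζ = 5.8/(2√(3.7K_p)).
Setting ζ = 0.64: √(3.7K_p) = 5.8/(2·0.64) = 4.531, so K_p = 20.53/3.7 = 5.55.

K_p = 5.55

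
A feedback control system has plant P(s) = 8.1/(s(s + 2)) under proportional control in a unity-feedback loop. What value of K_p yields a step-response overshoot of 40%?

K_p = 1.57

From %OS = 100·exp(−πζ/√(1−ζ²)) = 40%, ζ = −ln(0.4)/√(π²+ln²(0.4)) = 0.28.
Characteristic equation s² + 2s + 8.1K_p = 0 gives ζ = 2/(2√(8.1K_p)).
Setting ζ = 0.28: √(8.1K_p) = 2/(2·0.28) = 3.571, so K_p = 12.76/8.1 = 1.57.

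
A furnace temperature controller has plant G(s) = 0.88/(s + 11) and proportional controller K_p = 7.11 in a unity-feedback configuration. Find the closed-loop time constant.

Closed-loop transfer function: T(s) = K_p·G(s)/(1 + K_p·G(s)) = 6.257/(s + 11 + 6.257) = 6.257/(s + 17.26).
Time constant τ = 1/17.26 = 0.0579 s.

τ = 0.0579 s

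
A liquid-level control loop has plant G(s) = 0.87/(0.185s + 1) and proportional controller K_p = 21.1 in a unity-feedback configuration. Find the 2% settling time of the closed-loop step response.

T_s ≈ 0.0382 s

Closed loop: T(s) = K_p·G/(1+K_p·G) = 18.36/(0.185s + 1 + 18.36), with pole at s = −(1 + 18.36)/0.185 = −104.6.
τ = 1/104.6 = 0.009557 s, so 2% settling time ≈ 4τ = 0.0382 s.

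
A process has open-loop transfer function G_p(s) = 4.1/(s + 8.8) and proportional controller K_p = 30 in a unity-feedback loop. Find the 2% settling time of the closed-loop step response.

Closed-loop transfer function: T(s) = K_p·G_p(s)/(1 + K_p·G_p(s)) = 123/(s + 8.8 + 123) = 123/(s + 131.8).
Time constant τ = 1/131.8 = 0.007587 s, so the 2% settling time is about 4τ = 0.0303 s.

T_s ≈ 0.0303 s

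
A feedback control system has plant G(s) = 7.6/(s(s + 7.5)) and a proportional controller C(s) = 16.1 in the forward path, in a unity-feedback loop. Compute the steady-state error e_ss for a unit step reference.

0

The open loop C(s)G(s) has a pole at the origin (type 1), so the static position error constant is infinite and e_ss = 1/(1+∞) = 0.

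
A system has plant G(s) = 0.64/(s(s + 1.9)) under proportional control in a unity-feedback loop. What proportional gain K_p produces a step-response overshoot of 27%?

K_p = 9.53

From %OS = 100·exp(−πζ/√(1−ζ²)) = 27%, ζ = −ln(0.27)/√(π²+ln²(0.27)) = 0.3847.
Characteristic equation s² + 1.9s + 0.64K_p = 0 gives ζ = 1.9/(2√(0.64K_p)).
Setting ζ = 0.3847: √(0.64K_p) = 1.9/(2·0.3847) = 2.469, so K_p = 6.098/0.64 = 9.53.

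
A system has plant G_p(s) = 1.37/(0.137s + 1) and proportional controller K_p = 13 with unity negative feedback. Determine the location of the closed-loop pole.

Closed loop: T(s) = K_p·G_p/(1+K_p·G_p) = 17.81/(0.137s + 1 + 17.81), with pole at s = −(1 + 17.81)/0.137 = −137.3.

s = -137.3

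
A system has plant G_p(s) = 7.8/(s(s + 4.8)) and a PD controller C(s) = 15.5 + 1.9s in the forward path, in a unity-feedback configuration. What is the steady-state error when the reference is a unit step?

0

The open loop C(s)G_p(s) has a pole at the origin (type 1), so the static position error constant is infinite and e_ss = 1/(1+∞) = 0.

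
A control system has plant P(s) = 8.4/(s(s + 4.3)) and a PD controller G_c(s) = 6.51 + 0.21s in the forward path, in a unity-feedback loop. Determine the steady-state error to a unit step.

0

The open loop G_c(s)P(s) has a pole at the origin (type 1), so the static position error constant is infinite and e_ss = 1/(1+∞) = 0.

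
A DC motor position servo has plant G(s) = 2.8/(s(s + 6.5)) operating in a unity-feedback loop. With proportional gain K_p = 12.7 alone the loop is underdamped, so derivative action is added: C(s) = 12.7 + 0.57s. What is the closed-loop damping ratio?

Forward path: (12.7 + 0.57s)·2.8/(s(s+6.5)). The closed-loop characteristic equation is s² + (6.5 + 2.8·0.57)s + 2.8·12.7 = 0.
That is s² + 8.096s + 35.56 = 0, so ω_n = 5.963 rad/s and ζ = 8.096/(2·5.963) = 0.6788.

ζ = 0.679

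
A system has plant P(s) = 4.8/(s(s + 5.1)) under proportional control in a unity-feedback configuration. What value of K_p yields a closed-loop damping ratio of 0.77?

Closed-loop characteristic equation: s² + 5.1s + K_p·4.8 = 0.
So ω_n = √(4.8K_p) and 2ζω_n = 5.1, giving ζ = 5.1/(2√(4.8K_p)).
Setting ζ = 0.77: √(4.8K_p) = 5.1/(2·0.77) = 3.312, so K_p = 10.97/4.8 = 2.28.

K_p = 2.28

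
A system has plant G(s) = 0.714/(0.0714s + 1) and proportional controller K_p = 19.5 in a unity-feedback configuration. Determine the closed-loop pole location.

s = -209

Closed loop: T(s) = K_p·G/(1+K_p·G) = 13.92/(0.0714s + 1 + 13.92), with pole at s = −(1 + 13.92)/0.0714 = −209.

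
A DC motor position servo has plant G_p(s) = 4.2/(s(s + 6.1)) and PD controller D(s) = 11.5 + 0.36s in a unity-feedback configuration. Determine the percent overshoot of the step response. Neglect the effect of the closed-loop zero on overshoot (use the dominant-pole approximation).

Forward path: (11.5 + 0.36s)·4.2/(s(s+6.1)). The closed-loop characteristic equation is s² + (6.1 + 4.2·0.36)s + 4.2·11.5 = 0.
That is s² + 7.612s + 48.3 = 0, so ω_n = 6.95 rad/s and ζ = 7.612/(2·6.95) = 0.5476.
%OS = 100·exp(−πζ/√(1−ζ²)) = 12.8%.

12.8%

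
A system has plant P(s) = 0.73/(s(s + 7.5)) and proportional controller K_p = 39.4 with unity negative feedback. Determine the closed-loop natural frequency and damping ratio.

The closed-loop denominator is s(s+7.5) + 39.4·0.73 = s² + 7.5s + 28.76.
Matching s² + 2ζω_n s + ω_n²: ω_n = √28.76 = 5.363 rad/s and 2ζω_n = 7.5, so ζ = 7.5/(2·5.363) = 0.699.

ω_n = 5.36 rad/s, ζ = 0.699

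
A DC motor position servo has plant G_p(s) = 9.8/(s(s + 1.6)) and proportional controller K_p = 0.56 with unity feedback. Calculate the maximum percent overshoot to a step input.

From 1 + K_pG_p(s) = 0: s² + 1.6s + 5.488 = 0 ⇒ ω_n = 2.343, ζ = 0.3415.
%OS = 100·exp(−πζ/√(1−ζ²)) = 100·exp(−π·0.3415/√0.8834) = 31.9%.

31.9%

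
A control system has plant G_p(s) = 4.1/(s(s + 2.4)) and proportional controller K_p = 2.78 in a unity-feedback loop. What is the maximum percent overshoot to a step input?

From 1 + K_pG_p(s) = 0: s² + 2.4s + 11.4 = 0 ⇒ ω_n = 3.376, ζ = 0.3554.
%OS = 100·exp(−πζ/√(1−ζ²)) = 100·exp(−π·0.3554/√0.8737) = 30.3%.

30.3%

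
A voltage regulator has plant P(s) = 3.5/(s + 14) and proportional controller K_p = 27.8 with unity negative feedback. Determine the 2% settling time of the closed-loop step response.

Closed-loop transfer function: T(s) = K_p·P(s)/(1 + K_p·P(s)) = 97.3/(s + 14 + 97.3) = 97.3/(s + 111.3).
Time constant τ = 1/111.3 = 0.008985 s, so the 2% settling time is about 4τ = 0.0359 s.

T_s ≈ 0.0359 s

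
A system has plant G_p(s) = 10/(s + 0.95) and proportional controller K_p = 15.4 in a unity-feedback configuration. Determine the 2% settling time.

T_s ≈ 0.0258 s

Closed-loop transfer function: T(s) = K_p·G_p(s)/(1 + K_p·G_p(s)) = 154/(s + 0.95 + 154) = 154/(s + 154.9).
Time constant τ = 1/154.9 = 0.006454 s, so the 2% settling time is about 4τ = 0.0258 s.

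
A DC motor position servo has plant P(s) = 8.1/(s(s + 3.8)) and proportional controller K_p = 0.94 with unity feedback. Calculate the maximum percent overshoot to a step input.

5.06%

The closed-loop denominator s² + 3.8s + 7.614 gives ω_n = √7.614 = 2.759 and ζ = 3.8/(2ω_n) = 0.6886.
%OS = 100·exp(−πζ/√(1−ζ²)) = 100·exp(−π·0.6886/√0.5259) = 5.06%.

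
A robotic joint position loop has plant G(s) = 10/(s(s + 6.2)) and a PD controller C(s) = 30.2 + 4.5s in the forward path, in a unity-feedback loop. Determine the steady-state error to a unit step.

0

The open loop C(s)G(s) has a pole at the origin (type 1), so the static position error constant is infinite and e_ss = 1/(1+∞) = 0.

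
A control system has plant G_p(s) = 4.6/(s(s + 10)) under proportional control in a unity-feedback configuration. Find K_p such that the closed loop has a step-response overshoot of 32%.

K_p = 46.7

From %OS = 100·exp(−πζ/√(1−ζ²)) = 32%, ζ = −ln(0.32)/√(π²+ln²(0.32)) = 0.341.
Characteristic equation s² + 10s + 4.6K_p = 0 gives ζ = 10/(2√(4.6K_p)).
Setting ζ = 0.341: √(4.6K_p) = 10/(2·0.341) = 14.66, so K_p = 215/4.6 = 46.7.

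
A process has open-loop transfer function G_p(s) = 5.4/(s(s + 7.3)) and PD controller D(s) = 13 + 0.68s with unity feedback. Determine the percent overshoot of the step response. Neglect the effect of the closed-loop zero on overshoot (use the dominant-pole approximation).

6.58%

Forward path: (13 + 0.68s)·5.4/(s(s+7.3)). The closed-loop characteristic equation is s² + (7.3 + 5.4·0.68)s + 5.4·13 = 0.
That is s² + 10.97s + 70.2 = 0, so ω_n = 8.379 rad/s and ζ = 10.97/(2·8.379) = 0.6548.
%OS = 100·exp(−πζ/√(1−ζ²)) = 6.58%.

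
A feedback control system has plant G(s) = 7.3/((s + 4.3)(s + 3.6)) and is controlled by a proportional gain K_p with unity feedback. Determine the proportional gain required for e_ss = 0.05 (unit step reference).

Steady-state error for a unit step on this type-0 loop is 1/(1 + K_p·G(0)).
G(0) = 0.4716. Require 1/(1 + K_p·0.4716) = 0.05, so 1 + 0.4716·K_p = 20.
K_p = (20 − 1)/0.4716 = 40.3.

K_p = 40.3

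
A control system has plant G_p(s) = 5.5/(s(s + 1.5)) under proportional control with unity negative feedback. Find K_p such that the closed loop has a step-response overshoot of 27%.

K_p = 0.691

From %OS = 100·exp(−πζ/√(1−ζ²)) = 27%, ζ = −ln(0.27)/√(π²+ln²(0.27)) = 0.3847.
Characteristic equation s² + 1.5s + 5.5K_p = 0 gives ζ = 1.5/(2√(5.5K_p)).
Setting ζ = 0.3847: √(5.5K_p) = 1.5/(2·0.3847) = 1.95, so K_p = 3.801/5.5 = 0.691.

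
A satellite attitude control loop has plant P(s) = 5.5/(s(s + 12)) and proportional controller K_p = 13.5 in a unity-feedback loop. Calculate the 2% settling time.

T_s ≈ 0.667 s

From 1 + K_pP(s) = 0: s² + 12s + 74.25 = 0 ⇒ ω_n = 8.617, ζ = 0.6963.
2% settling time T_s ≈ 4/(ζω_n) = 4/6 = 0.667 s.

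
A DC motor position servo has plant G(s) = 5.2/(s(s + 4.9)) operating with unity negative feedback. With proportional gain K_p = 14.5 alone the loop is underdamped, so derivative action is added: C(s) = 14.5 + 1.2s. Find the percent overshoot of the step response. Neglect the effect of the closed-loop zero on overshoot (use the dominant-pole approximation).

7.23%

Forward path: (14.5 + 1.2s)·5.2/(s(s+4.9)). The closed-loop characteristic equation is s² + (4.9 + 5.2·1.2)s + 5.2·14.5 = 0.
That is s² + 11.14s + 75.4 = 0, so ω_n = 8.683 rad/s and ζ = 11.14/(2·8.683) = 0.6415.
%OS = 100·exp(−πζ/√(1−ζ²)) = 7.23%.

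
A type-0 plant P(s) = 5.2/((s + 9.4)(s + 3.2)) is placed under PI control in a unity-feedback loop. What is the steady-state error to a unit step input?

0

The PI controller's integrator makes the forward path type 1, so e_ss to a step is zero.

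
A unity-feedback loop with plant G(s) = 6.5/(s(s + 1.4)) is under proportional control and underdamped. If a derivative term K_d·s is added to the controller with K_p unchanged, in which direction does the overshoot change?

decrease

With PD the characteristic equation becomes s² + (a + K·K_d)s + K·K_p = 0; the damping term grows, ζ rises, overshoot falls.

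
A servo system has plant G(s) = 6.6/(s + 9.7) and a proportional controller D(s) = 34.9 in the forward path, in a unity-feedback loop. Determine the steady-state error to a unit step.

The loop is type 0. Static position error constant K_pos = D(0)·G(0) = 34.9·0.6804 = 23.75.
Steady-state error to a unit step: e_ss = 1/(1+K_pos) = 1/24.75 = 0.0404.

0.0404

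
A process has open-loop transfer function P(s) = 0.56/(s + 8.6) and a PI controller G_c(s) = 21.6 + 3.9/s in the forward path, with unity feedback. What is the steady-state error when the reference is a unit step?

0

The open loop G_c(s)P(s) has a pole at the origin (type 1), so the static position error constant is infinite and e_ss = 1/(1+∞) = 0.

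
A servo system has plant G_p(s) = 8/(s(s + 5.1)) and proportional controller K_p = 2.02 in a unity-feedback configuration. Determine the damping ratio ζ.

ζ = 0.634

The closed-loop denominator is s(s+5.1) + 2.02·8 = s² + 5.1s + 16.16.
Matching s² + 2ζω_n s + ω_n²: ω_n = √16.16 = 4.02 rad/s and 2ζω_n = 5.1, so ζ = 5.1/(2·4.02) = 0.634.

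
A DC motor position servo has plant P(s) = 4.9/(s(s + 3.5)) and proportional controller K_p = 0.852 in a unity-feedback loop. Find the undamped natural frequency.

ω_n = 2.04 rad/s

The closed-loop denominator is s(s+3.5) + 0.852·4.9 = s² + 3.5s + 4.175.
So ω_n² = 4.175 ⇒ ω_n = 2.043 rad/s, and ζ = 3.5/(2ω_n) = 0.856.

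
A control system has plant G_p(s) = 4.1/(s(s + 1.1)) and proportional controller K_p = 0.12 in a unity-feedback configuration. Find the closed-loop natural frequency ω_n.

ω_n = 0.701 rad/s

The closed-loop denominator is s(s+1.1) + 0.12·4.1 = s² + 1.1s + 0.492.
So ω_n² = 0.492 ⇒ ω_n = 0.7014 rad/s, and ζ = 1.1/(2ω_n) = 0.784.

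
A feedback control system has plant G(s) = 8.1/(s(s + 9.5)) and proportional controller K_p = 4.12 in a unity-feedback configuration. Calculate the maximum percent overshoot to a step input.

Closed-loop characteristic equation: s² + 9.5s + 33.37 = 0, so ω_n = 5.777 rad/s and ζ = 9.5/(2·5.777) = 0.8222.
%OS = 100·exp(−πζ/√(1−ζ²)) = 100·exp(−π·0.8222/√0.3239) = 1.07%.

1.07%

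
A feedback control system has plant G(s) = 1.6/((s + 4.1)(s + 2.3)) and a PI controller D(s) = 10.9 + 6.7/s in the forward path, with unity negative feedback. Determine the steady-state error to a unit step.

0

The open loop D(s)G(s) has a pole at the origin (type 1), so the static position error constant is infinite and e_ss = 1/(1+∞) = 0.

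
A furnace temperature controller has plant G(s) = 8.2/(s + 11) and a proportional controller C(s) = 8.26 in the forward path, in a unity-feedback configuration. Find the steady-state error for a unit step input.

The loop is type 0. Static position error constant K_pos = C(0)·G(0) = 8.26·0.7455 = 6.157.
Steady-state error to a unit step: e_ss = 1/(1+K_pos) = 1/7.157 = 0.14.

0.14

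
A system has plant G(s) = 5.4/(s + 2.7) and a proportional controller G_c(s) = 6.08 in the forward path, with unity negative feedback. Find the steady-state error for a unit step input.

0.076

The loop is type 0. Static position error constant K_pos = G_c(0)·G(0) = 6.08·2 = 12.16.
Steady-state error to a unit step: e_ss = 1/(1+K_pos) = 1/13.16 = 0.076.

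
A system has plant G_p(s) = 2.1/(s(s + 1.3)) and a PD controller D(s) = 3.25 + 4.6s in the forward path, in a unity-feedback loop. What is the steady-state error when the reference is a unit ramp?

The loop has one pole at the origin (type 1). Velocity error constant K_v = lim_{s→0} s·D(s)G_p(s) = 3.25·2.1/1.3 = 5.25.
Steady-state error to a unit ramp: e_ss = 1/K_v = 0.19.

0.19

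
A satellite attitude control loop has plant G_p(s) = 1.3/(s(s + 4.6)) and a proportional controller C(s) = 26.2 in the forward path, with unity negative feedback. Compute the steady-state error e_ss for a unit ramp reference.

0.135

The loop has one pole at the origin (type 1). Velocity error constant K_v = lim_{s→0} s·C(s)G_p(s) = 26.2·1.3/4.6 = 7.404.
Steady-state error to a unit ramp: e_ss = 1/K_v = 0.135.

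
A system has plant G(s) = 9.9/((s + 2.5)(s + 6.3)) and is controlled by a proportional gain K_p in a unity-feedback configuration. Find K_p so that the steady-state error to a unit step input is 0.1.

K_p = 14.3

Steady-state error for a unit step on this type-0 loop is 1/(1 + K_p·G(0)).
G(0) = 0.6286. Require 1/(1 + K_p·0.6286) = 0.1, so 1 + 0.6286·K_p = 10.
K_p = (10 − 1)/0.6286 = 14.3.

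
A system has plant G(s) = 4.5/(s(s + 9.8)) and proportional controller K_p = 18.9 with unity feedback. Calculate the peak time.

T_p = 0.402 s

Closed-loop characteristic equation: s² + 9.8s + 85.05 = 0, so ω_n = 9.222 rad/s and ζ = 9.8/(2·9.222) = 0.5313.
Damped frequency ω_d = ω_n√(1−ζ²) = 7.813 rad/s, so peak time T_p = π/ω_d = 0.402 s.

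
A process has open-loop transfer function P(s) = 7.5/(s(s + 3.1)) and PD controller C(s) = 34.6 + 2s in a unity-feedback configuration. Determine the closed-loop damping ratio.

Forward path: (34.6 + 2s)·7.5/(s(s+3.1)). The closed-loop characteristic equation is s² + (3.1 + 7.5·2)s + 7.5·34.6 = 0.
That is s² + 18.1s + 259.5 = 0, so ω_n = 16.11 rad/s and ζ = 18.1/(2·16.11) = 0.5618.

ζ = 0.562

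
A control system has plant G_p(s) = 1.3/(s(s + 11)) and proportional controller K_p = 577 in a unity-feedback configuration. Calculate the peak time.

The closed-loop denominator s² + 11s + 750.1 gives ω_n = √750.1 = 27.39 and ζ = 11/(2ω_n) = 0.2008.
Damped frequency ω_d = ω_n√(1−ζ²) = 26.83 rad/s, so peak time T_p = π/ω_d = 0.117 s.

T_p = 0.117 s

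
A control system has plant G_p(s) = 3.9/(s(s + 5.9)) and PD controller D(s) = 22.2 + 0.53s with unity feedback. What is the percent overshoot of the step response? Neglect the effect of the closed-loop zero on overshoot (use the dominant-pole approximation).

22.6%

Forward path: (22.2 + 0.53s)·3.9/(s(s+5.9)). The closed-loop characteristic equation is s² + (5.9 + 3.9·0.53)s + 3.9·22.2 = 0.
That is s² + 7.967s + 86.58 = 0, so ω_n = 9.305 rad/s and ζ = 7.967/(2·9.305) = 0.4281.
%OS = 100·exp(−πζ/√(1−ζ²)) = 22.6%.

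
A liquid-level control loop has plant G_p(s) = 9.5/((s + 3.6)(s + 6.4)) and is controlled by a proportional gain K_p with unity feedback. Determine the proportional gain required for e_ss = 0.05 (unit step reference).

K_p = 46.1

For a type-0 loop with proportional control, e_ss = 1/(1 + K_p·G_p(0)).
G_p(0) = 0.4123. Require 1/(1 + K_p·0.4123) = 0.05, so 1 + 0.4123·K_p = 20.
K_p = (20 − 1)/0.4123 = 46.1.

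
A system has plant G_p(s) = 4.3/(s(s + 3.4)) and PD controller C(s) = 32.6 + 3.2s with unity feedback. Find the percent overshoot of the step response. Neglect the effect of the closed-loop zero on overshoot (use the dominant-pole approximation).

3.67%

Forward path: (32.6 + 3.2s)·4.3/(s(s+3.4)). The closed-loop characteristic equation is s² + (3.4 + 4.3·3.2)s + 4.3·32.6 = 0.
That is s² + 17.16s + 140.2 = 0, so ω_n = 11.84 rad/s and ζ = 17.16/(2·11.84) = 0.7247.
%OS = 100·exp(−πζ/√(1−ζ²)) = 3.67%.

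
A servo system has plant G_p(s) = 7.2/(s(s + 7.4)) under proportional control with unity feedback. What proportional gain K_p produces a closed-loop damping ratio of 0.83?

Closed-loop characteristic equation: s² + 7.4s + K_p·7.2 = 0.
So ω_n = √(7.2K_p) and 2ζω_n = 7.4, giving ζ = 7.4/(2√(7.2K_p)).
Setting ζ = 0.83: √(7.2K_p) = 7.4/(2·0.83) = 4.458, so K_p = 19.87/7.2 = 2.76.

K_p = 2.76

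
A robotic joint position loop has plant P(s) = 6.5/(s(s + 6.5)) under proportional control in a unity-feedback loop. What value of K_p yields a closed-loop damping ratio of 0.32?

K_p = 15.9

Closed-loop characteristic equation: s² + 6.5s + K_p·6.5 = 0.
So ω_n = √(6.5K_p) and 2ζω_n = 6.5, giving ζ = 6.5/(2√(6.5K_p)).
Setting ζ = 0.32: √(6.5K_p) = 6.5/(2·0.32) = 10.16, so K_p = 103.1/6.5 = 15.9.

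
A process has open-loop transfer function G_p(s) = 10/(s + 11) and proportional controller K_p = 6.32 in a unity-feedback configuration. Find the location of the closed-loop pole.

s = -74.2

Closed-loop transfer function: T(s) = K_p·G_p(s)/(1 + K_p·G_p(s)) = 63.2/(s + 11 + 63.2) = 63.2/(s + 74.2).
The closed-loop pole is at s = −74.2.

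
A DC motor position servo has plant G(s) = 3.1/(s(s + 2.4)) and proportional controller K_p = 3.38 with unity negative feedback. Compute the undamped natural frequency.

1 + K_p·G(s) = 0 gives s² + 2.4s + 10.48 = 0.
Matching s² + 2ζω_n s + ω_n²: ω_n = √10.48 = 3.237 rad/s and 2ζω_n = 2.4, so ζ = 2.4/(2·3.237) = 0.371.

ω_n = 3.24 rad/s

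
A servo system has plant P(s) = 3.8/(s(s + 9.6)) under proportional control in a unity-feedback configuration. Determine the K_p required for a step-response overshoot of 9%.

K_p = 16.4

From %OS = 100·exp(−πζ/√(1−ζ²)) = 9%, ζ = −ln(0.09)/√(π²+ln²(0.09)) = 0.6083.
Characteristic equation s² + 9.6s + 3.8K_p = 0 gives ζ = 9.6/(2√(3.8K_p)).
Setting ζ = 0.6083: √(3.8K_p) = 9.6/(2·0.6083) = 7.89, so K_p = 62.26/3.8 = 16.4.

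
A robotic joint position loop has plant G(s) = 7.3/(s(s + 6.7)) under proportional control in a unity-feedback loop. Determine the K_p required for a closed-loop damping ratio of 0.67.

K_p = 3.42

Closed-loop characteristic equation: s² + 6.7s + K_p·7.3 = 0.
So ω_n = √(7.3K_p) and 2ζω_n = 6.7, giving ζ = 6.7/(2√(7.3K_p)).
Setting ζ = 0.67: √(7.3K_p) = 6.7/(2·0.67) = 5, so K_p = 25/7.3 = 3.42.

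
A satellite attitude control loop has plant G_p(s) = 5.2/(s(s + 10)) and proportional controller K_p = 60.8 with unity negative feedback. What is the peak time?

T_p = 0.184 s

From 1 + K_pG_p(s) = 0: s² + 10s + 316.2 = 0 ⇒ ω_n = 17.78, ζ = 0.2812.
Damped frequency ω_d = ω_n√(1−ζ²) = 17.06 rad/s, so peak time T_p = π/ω_d = 0.184 s.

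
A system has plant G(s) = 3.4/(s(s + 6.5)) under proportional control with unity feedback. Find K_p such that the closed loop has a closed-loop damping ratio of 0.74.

K_p = 5.67

Closed-loop characteristic equation: s² + 6.5s + K_p·3.4 = 0.
So ω_n = √(3.4K_p) and 2ζω_n = 6.5, giving ζ = 6.5/(2√(3.4K_p)).
Setting ζ = 0.74: √(3.4K_p) = 6.5/(2·0.74) = 4.392, so K_p = 19.29/3.4 = 5.67.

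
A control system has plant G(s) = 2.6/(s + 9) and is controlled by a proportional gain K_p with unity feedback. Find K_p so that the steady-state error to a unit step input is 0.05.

K_p = 65.8

Steady-state error for a unit step on this type-0 loop is 1/(1 + K_p·G(0)).
G(0) = 0.2889. Require 1/(1 + K_p·0.2889) = 0.05, so 1 + 0.2889·K_p = 20.
K_p = (20 − 1)/0.2889 = 65.8.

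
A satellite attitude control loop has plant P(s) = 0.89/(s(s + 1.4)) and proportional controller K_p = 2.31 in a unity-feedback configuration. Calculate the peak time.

The closed-loop denominator s² + 1.4s + 2.056 gives ω_n = √2.056 = 1.434 and ζ = 1.4/(2ω_n) = 0.4882.
Damped frequency ω_d = ω_n√(1−ζ²) = 1.251 rad/s, so peak time T_p = π/ω_d = 2.51 s.

T_p = 2.51 s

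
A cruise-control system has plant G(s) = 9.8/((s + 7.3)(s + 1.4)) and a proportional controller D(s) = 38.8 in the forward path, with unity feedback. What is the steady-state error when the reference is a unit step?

The loop is type 0. Static position error constant K_pos = D(0)·G(0) = 38.8·0.9589 = 37.21.
Steady-state error to a unit step: e_ss = 1/(1+K_pos) = 1/38.21 = 0.0262.

0.0262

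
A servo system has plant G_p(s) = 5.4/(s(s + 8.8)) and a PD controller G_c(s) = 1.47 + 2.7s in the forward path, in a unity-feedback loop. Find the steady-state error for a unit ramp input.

1.11

The loop has one pole at the origin (type 1). Velocity error constant K_v = lim_{s→0} s·G_c(s)G_p(s) = 1.47·5.4/8.8 = 0.902.
Steady-state error to a unit ramp: e_ss = 1/K_v = 1.11.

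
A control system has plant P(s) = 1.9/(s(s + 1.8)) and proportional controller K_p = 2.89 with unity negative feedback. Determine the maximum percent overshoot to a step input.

27.1%

The closed-loop denominator s² + 1.8s + 5.491 gives ω_n = √5.491 = 2.343 and ζ = 1.8/(2ω_n) = 0.3841.
%OS = 100·exp(−πζ/√(1−ζ²)) = 100·exp(−π·0.3841/√0.8525) = 27.1%.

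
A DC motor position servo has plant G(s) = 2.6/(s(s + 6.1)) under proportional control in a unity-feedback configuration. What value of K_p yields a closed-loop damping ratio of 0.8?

K_p = 5.59

Closed-loop characteristic equation: s² + 6.1s + K_p·2.6 = 0.
So ω_n = √(2.6K_p) and 2ζω_n = 6.1, giving ζ = 6.1/(2√(2.6K_p)).
Setting ζ = 0.8: √(2.6K_p) = 6.1/(2·0.8) = 3.812, so K_p = 14.54/2.6 = 5.59.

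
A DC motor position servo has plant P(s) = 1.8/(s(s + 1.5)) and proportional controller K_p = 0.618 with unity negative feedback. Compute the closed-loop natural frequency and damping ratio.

1 + K_p·P(s) = 0 gives s² + 1.5s + 1.112 = 0.
Matching s² + 2ζω_n s + ω_n²: ω_n = √1.112 = 1.055 rad/s and 2ζω_n = 1.5, so ζ = 1.5/(2·1.055) = 0.711.

ω_n = 1.05 rad/s, ζ = 0.711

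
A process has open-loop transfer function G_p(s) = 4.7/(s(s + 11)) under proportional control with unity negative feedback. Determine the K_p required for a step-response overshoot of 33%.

From %OS = 100·exp(−πζ/√(1−ζ²)) = 33%, ζ = −ln(0.33)/√(π²+ln²(0.33)) = 0.3328.
Characteristic equation s² + 11s + 4.7K_p = 0 gives ζ = 11/(2√(4.7K_p)).
Setting ζ = 0.3328: √(4.7K_p) = 11/(2·0.3328) = 16.53, so K_p = 273.1/4.7 = 58.1.

K_p = 58.1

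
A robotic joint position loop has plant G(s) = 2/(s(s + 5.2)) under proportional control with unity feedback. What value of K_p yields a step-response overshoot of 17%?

K_p = 14

From %OS = 100·exp(−πζ/√(1−ζ²)) = 17%, ζ = −ln(0.17)/√(π²+ln²(0.17)) = 0.4913.
Characteristic equation s² + 5.2s + 2K_p = 0 gives ζ = 5.2/(2√(2K_p)).
Setting ζ = 0.4913: √(2K_p) = 5.2/(2·0.4913) = 5.292, so K_p = 28.01/2 = 14.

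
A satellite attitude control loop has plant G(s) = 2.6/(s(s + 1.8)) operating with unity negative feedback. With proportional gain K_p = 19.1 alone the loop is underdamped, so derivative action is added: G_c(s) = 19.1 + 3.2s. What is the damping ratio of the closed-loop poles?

Forward path: (19.1 + 3.2s)·2.6/(s(s+1.8)). The closed-loop characteristic equation is s² + (1.8 + 2.6·3.2)s + 2.6·19.1 = 0.
That is s² + 10.12s + 49.66 = 0, so ω_n = 7.047 rad/s and ζ = 10.12/(2·7.047) = 0.718.

ζ = 0.718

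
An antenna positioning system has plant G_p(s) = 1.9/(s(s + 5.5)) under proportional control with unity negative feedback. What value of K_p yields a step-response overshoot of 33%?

From %OS = 100·exp(−πζ/√(1−ζ²)) = 33%, ζ = −ln(0.33)/√(π²+ln²(0.33)) = 0.3328.
Characteristic equation s² + 5.5s + 1.9K_p = 0 gives ζ = 5.5/(2√(1.9K_p)).
Setting ζ = 0.3328: √(1.9K_p) = 5.5/(2·0.3328) = 8.264, so K_p = 68.29/1.9 = 35.9.

K_p = 35.9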